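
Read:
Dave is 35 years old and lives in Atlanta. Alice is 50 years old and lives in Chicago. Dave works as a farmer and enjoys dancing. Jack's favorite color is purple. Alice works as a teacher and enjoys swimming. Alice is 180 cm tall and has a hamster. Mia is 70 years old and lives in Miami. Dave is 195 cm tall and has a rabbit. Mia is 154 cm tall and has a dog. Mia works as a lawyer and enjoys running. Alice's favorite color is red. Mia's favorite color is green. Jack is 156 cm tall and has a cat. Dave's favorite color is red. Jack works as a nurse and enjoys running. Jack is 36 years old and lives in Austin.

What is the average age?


Sum=191, n=4, avg=47.75

47.75


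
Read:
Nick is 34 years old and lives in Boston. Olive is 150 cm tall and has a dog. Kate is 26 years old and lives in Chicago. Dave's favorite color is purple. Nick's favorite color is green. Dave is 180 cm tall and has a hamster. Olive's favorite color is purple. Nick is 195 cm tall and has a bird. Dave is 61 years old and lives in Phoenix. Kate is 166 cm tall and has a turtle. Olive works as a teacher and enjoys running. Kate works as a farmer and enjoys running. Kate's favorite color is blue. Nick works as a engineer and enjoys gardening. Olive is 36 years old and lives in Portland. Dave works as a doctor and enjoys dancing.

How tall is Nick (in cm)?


Nick is 195 cm tall

195


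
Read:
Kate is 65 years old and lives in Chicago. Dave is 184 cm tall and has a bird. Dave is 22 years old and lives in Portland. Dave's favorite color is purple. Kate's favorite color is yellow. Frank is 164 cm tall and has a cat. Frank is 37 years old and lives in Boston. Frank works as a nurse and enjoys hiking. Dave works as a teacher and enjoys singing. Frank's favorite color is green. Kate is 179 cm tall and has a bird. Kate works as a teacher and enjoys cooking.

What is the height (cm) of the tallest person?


Tallest: Dave at 184 cm

184


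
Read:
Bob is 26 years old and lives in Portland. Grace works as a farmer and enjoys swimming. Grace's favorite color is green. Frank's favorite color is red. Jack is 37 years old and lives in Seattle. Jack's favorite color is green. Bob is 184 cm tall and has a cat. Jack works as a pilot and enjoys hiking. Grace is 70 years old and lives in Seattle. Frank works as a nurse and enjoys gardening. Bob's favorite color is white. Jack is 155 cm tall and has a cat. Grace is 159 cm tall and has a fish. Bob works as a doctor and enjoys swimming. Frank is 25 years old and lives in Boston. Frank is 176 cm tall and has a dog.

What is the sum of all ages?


26+37+70+25 = 158

158


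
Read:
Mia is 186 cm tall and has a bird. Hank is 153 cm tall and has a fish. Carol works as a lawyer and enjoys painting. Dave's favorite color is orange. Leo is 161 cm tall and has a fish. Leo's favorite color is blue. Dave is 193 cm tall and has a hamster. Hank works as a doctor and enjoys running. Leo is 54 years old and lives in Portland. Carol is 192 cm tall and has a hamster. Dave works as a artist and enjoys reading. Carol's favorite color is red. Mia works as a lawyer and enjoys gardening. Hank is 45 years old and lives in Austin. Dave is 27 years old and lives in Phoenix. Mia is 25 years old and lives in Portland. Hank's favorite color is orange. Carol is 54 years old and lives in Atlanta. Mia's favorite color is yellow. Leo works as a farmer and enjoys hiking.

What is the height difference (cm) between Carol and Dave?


|192 - 193| = 1

1


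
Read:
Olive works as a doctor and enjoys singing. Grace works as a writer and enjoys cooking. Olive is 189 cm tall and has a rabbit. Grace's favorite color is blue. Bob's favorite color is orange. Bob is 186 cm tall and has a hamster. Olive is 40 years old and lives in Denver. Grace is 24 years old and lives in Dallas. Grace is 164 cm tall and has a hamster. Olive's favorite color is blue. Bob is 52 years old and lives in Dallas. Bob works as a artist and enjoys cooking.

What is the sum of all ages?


40+52+24 = 116

116


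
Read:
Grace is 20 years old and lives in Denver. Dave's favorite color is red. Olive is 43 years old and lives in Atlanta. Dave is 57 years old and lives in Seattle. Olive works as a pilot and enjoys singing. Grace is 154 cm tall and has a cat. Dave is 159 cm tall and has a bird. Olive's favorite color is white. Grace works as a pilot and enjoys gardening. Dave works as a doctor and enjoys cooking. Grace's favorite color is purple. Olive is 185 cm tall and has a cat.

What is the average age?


Sum=120, n=3, avg=40

40


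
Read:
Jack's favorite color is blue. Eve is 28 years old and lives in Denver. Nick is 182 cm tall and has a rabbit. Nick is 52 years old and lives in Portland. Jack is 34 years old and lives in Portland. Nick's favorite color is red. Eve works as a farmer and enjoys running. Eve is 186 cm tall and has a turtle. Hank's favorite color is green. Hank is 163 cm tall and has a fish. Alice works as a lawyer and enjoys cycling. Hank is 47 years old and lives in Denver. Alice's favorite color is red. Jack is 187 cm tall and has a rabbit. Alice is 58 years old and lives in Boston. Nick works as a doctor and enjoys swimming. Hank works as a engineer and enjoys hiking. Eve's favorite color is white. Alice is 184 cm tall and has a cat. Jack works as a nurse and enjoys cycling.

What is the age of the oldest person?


Oldest: Alice at 58

58


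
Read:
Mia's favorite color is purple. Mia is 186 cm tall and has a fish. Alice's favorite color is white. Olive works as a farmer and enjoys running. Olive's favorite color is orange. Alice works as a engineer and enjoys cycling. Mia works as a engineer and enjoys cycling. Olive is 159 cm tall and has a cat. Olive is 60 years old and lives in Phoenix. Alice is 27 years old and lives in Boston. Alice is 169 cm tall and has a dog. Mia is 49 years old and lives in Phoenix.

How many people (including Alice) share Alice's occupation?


Alice is a engineer. Count = 2

2


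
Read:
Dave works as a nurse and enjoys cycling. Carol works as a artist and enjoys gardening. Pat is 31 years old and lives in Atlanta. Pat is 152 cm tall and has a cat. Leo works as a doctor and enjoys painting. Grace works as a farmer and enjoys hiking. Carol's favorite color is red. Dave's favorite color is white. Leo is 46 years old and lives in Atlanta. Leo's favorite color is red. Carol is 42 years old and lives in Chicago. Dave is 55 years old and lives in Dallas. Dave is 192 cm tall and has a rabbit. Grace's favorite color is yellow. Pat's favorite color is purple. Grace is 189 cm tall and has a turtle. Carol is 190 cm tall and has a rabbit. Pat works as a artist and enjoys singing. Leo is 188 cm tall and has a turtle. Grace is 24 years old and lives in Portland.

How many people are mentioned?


People: Pat, Dave, Leo, Grace, Carol. Count = 5

5


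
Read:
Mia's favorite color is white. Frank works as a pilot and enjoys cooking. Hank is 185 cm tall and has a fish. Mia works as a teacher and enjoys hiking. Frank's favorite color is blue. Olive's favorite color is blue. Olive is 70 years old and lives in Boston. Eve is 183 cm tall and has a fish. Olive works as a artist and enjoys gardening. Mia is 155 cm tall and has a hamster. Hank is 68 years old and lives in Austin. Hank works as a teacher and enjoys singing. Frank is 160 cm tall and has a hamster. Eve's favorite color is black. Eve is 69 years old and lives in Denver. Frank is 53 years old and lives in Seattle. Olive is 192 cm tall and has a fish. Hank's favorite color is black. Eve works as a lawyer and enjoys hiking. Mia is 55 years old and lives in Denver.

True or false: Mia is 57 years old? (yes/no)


Mia is actually 55. no

no


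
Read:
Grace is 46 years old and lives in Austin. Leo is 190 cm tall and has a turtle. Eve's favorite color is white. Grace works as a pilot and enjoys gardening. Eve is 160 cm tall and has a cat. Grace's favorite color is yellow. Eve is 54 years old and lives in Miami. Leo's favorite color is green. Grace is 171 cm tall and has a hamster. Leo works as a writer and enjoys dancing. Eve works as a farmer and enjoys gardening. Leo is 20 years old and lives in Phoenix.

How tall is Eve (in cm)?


Eve is 160 cm tall

160


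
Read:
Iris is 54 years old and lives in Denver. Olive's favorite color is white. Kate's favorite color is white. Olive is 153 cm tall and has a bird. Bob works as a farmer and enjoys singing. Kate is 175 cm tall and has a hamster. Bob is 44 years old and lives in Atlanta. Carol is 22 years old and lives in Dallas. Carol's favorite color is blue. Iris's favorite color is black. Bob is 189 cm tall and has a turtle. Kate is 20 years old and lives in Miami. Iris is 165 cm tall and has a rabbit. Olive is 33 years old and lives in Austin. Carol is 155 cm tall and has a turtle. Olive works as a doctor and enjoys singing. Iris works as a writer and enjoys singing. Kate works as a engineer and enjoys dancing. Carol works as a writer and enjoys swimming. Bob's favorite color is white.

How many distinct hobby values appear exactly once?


Unique hobby values: 2

2


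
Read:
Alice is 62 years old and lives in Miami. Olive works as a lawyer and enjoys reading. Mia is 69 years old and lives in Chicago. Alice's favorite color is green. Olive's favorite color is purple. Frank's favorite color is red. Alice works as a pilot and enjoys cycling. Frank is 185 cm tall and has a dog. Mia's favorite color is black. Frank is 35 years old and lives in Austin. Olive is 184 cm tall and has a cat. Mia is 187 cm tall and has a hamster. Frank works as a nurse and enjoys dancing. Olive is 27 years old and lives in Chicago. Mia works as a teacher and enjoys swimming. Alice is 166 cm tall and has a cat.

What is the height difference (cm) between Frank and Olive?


|185 - 184| = 1

1


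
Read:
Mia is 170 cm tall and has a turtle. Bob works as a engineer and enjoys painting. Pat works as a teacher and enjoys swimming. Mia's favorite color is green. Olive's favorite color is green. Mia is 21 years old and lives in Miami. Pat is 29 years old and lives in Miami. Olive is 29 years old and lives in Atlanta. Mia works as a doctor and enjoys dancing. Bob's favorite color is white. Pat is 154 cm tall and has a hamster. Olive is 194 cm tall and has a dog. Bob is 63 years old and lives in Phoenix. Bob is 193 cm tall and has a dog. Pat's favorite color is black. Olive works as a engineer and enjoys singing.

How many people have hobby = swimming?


Count: 1

1


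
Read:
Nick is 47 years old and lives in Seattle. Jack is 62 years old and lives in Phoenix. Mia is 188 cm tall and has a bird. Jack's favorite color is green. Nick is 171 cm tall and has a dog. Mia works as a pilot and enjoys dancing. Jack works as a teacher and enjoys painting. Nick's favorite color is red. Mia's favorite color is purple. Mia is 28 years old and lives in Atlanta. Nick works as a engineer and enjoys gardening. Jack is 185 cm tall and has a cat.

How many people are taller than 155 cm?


Taller than 155: 3

3


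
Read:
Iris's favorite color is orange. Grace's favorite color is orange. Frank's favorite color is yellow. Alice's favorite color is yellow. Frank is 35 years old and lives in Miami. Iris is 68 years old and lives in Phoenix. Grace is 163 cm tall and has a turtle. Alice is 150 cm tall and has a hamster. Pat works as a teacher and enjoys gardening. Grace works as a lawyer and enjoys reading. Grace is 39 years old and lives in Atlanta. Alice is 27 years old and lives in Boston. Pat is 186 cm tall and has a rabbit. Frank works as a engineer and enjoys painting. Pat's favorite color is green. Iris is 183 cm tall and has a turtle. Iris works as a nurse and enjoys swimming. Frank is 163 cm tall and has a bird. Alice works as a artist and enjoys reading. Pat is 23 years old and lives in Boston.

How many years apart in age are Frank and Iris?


35 vs 68, diff = 33

33


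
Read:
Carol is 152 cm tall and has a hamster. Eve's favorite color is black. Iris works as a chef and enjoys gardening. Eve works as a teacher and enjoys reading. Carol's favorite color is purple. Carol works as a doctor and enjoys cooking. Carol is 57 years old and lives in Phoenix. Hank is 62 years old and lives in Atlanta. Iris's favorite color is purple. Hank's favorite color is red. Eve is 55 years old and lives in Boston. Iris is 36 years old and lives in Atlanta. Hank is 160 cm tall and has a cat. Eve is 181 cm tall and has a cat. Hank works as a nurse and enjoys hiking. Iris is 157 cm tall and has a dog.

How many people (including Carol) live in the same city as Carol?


Carol lives in Phoenix. Count = 1

1


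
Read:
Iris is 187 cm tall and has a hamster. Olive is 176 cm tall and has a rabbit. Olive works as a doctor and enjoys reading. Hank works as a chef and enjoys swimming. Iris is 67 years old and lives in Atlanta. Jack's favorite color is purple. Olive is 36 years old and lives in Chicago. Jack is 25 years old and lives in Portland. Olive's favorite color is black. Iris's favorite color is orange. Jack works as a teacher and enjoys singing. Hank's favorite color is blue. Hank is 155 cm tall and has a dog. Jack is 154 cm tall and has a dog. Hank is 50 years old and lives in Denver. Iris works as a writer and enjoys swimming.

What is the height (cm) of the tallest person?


Tallest: Iris at 187 cm

187


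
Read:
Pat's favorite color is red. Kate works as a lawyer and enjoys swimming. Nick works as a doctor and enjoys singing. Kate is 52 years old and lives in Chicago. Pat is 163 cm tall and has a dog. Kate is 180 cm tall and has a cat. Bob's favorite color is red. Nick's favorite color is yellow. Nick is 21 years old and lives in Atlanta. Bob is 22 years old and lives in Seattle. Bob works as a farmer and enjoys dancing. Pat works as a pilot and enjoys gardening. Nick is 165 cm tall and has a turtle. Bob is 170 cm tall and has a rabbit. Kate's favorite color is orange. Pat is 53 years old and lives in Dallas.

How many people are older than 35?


Filter: 2

2


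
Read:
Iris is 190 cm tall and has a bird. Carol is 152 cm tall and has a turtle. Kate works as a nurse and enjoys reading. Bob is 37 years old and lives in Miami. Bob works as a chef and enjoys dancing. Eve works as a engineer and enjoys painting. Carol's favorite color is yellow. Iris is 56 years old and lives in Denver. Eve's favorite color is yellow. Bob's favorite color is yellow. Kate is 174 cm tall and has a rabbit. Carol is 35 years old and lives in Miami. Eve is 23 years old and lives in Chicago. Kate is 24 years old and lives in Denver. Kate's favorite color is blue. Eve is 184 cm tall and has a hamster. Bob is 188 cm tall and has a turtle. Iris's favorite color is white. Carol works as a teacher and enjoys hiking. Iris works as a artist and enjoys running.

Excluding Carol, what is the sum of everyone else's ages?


Sum (excluding Carol): 140

140


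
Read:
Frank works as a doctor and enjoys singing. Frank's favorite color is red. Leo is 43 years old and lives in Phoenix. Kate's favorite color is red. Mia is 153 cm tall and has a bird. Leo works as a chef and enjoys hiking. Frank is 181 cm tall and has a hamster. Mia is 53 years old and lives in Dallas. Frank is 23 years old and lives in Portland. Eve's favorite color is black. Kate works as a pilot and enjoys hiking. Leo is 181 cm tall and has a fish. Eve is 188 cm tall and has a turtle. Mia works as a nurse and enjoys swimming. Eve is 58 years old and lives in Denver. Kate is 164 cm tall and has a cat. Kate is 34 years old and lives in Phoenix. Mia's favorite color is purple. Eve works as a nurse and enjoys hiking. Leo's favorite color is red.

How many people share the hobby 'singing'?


Count: 1

1


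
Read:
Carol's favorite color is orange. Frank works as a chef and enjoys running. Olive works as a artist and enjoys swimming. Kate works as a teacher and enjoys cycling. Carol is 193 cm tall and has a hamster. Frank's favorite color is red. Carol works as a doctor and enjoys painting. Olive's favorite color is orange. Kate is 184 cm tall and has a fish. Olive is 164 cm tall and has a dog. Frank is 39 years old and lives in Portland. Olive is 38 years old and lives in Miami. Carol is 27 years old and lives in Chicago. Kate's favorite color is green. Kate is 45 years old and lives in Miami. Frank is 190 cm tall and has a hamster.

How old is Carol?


Carol is 27 years old

27


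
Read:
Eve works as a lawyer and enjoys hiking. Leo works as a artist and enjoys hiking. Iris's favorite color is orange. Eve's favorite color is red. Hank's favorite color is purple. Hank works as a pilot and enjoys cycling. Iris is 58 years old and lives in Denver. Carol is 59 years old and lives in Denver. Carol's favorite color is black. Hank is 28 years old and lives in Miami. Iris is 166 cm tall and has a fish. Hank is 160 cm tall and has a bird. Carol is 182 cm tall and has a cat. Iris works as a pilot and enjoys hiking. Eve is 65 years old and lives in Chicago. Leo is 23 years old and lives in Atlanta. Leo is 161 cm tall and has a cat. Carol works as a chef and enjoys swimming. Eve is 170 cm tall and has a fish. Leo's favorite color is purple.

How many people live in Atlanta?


Count in Atlanta: 1

1


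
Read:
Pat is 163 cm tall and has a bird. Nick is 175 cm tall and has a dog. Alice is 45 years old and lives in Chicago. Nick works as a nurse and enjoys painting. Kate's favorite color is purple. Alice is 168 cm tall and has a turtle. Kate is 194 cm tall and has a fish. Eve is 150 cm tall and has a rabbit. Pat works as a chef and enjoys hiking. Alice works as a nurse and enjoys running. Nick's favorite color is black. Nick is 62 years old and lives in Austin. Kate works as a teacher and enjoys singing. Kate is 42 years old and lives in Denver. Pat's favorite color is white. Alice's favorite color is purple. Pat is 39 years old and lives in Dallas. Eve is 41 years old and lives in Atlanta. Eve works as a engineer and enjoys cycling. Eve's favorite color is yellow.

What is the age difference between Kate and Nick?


|42 - 62| = 20

20


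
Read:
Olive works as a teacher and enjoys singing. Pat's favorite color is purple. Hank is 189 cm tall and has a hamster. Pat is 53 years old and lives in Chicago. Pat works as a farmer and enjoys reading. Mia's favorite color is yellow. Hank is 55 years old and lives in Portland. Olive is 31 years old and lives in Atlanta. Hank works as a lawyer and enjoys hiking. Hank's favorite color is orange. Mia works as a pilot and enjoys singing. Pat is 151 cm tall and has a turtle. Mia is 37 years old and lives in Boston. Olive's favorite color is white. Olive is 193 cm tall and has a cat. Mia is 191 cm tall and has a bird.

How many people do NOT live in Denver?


Not in Denver: 4

4


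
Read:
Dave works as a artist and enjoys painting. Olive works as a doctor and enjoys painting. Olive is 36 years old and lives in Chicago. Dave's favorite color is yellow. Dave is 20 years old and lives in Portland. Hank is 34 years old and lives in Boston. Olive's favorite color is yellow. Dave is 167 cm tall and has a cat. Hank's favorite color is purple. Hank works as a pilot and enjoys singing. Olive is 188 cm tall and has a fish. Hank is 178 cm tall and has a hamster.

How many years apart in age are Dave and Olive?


20 vs 36, diff = 16

16


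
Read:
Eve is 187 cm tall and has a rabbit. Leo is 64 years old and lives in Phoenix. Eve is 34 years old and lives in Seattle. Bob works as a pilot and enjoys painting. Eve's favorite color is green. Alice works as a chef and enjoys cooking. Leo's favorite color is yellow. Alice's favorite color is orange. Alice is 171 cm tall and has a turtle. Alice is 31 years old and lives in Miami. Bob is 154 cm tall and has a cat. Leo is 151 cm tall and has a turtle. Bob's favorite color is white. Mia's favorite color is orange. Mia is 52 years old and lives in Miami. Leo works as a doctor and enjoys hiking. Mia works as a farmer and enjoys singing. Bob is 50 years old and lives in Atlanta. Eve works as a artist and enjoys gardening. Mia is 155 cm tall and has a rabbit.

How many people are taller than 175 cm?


Taller than 175: 1

1


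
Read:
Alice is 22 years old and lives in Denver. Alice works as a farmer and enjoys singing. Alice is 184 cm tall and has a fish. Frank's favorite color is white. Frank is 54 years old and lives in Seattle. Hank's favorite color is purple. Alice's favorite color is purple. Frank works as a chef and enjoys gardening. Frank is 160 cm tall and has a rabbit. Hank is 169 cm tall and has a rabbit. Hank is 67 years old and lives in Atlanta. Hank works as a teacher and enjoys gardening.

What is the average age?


Sum=143, n=3, avg=47.67

47.67


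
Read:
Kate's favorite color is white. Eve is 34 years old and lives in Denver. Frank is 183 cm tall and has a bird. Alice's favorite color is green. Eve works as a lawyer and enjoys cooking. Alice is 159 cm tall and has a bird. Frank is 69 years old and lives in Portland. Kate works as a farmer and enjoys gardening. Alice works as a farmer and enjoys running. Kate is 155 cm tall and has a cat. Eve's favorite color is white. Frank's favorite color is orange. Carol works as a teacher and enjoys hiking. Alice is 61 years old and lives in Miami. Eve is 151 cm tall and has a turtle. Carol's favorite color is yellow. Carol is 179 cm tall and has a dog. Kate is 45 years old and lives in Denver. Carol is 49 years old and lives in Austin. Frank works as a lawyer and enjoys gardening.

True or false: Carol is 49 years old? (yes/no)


Carol is actually 49. yes

yes


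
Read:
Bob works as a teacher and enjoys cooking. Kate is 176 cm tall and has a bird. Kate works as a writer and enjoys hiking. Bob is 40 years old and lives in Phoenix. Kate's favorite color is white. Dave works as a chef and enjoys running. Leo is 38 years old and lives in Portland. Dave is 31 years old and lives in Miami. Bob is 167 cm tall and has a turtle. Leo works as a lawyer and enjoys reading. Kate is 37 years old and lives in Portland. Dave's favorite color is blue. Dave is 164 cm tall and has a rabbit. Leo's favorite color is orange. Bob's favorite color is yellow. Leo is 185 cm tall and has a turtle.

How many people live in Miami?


Count in Miami: 1

1


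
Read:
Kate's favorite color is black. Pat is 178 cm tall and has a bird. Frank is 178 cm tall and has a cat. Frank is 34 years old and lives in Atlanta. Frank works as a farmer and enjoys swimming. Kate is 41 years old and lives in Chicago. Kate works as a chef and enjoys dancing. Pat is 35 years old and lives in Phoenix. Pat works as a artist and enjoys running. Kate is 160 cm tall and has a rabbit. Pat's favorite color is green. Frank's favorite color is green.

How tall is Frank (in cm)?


Frank is 178 cm tall

178


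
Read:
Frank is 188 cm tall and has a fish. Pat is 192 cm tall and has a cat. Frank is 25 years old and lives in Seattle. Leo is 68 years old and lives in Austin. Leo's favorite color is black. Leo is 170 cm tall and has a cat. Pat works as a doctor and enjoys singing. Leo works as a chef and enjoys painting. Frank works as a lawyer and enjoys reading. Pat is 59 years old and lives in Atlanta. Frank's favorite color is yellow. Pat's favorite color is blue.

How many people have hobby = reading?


Count: 1

1


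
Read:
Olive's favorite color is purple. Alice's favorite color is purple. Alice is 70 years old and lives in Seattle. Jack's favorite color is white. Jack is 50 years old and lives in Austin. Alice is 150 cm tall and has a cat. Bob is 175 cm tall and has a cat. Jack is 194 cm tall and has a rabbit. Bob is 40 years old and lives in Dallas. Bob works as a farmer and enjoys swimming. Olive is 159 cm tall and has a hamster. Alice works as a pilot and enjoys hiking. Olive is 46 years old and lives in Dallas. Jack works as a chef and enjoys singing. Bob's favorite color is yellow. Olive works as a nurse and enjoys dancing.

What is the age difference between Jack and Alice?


|50 - 70| = 20

20


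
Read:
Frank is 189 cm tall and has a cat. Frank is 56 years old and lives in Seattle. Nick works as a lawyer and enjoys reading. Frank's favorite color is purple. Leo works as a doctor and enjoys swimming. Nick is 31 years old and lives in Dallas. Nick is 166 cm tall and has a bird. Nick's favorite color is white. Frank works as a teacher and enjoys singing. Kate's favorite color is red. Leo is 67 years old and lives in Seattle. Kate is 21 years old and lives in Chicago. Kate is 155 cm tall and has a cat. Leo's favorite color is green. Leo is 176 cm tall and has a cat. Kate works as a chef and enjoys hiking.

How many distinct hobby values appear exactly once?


Unique hobby values: 4

4


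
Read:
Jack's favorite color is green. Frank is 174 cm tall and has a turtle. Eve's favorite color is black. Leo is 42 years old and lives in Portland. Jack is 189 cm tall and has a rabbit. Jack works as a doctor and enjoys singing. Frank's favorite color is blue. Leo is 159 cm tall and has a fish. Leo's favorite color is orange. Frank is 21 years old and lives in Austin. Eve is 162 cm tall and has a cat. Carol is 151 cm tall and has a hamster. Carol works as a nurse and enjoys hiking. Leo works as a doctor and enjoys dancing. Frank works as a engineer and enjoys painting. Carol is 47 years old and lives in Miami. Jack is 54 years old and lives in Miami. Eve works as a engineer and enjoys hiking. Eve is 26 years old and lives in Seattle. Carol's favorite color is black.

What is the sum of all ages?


21+54+26+47+42 = 190

190


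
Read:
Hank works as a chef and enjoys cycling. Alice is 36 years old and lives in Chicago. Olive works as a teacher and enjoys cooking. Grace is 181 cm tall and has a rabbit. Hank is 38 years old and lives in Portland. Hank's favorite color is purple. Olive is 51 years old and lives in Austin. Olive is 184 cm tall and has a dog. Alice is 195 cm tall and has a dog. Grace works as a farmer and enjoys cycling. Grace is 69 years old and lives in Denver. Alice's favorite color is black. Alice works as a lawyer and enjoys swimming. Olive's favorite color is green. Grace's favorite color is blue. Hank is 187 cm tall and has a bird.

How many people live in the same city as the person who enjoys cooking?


Person with hobby cooking is Olive, city Austin. Count = 1

1


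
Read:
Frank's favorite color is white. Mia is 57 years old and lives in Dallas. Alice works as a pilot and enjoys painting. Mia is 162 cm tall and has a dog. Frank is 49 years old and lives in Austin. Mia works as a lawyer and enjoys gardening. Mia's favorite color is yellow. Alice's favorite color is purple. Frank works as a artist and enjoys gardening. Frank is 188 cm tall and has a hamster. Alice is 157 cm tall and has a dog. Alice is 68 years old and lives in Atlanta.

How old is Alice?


Alice is 68 years old

68


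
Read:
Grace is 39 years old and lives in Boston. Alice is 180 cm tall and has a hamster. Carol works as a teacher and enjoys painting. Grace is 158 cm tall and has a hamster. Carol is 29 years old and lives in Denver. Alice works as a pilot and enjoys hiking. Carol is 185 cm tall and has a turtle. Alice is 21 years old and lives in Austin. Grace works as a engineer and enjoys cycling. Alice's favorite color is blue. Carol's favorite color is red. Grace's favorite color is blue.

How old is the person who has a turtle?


Person with turtle is Carol, age 29

29


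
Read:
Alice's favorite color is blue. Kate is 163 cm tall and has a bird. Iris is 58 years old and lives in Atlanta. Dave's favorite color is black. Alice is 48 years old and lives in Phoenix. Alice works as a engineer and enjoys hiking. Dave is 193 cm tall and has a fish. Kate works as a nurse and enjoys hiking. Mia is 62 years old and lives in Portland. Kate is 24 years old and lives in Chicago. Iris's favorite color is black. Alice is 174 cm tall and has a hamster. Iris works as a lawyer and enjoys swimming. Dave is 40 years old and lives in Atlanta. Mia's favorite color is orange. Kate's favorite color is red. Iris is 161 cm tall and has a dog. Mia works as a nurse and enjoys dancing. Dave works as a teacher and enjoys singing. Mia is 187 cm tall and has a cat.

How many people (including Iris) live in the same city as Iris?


Iris lives in Atlanta. Count = 2

2


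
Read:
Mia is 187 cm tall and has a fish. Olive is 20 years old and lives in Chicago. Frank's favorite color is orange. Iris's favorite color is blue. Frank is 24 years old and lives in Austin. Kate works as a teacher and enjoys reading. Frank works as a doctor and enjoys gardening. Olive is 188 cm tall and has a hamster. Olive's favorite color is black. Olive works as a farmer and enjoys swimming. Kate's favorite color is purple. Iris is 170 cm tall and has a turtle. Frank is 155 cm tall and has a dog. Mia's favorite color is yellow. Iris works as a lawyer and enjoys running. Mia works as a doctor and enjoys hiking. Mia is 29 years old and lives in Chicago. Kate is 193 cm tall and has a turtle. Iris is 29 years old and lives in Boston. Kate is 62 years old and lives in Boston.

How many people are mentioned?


People: Kate, Olive, Iris, Mia, Frank. Count = 5

5


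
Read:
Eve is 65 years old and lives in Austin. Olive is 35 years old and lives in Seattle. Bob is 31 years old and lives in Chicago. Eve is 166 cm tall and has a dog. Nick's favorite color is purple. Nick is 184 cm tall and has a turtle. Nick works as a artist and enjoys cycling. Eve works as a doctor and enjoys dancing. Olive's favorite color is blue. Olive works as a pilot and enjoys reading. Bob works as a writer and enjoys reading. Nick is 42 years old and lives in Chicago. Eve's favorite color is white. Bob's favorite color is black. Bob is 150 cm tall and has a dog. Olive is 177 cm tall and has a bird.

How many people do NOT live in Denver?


Not in Denver: 4

4


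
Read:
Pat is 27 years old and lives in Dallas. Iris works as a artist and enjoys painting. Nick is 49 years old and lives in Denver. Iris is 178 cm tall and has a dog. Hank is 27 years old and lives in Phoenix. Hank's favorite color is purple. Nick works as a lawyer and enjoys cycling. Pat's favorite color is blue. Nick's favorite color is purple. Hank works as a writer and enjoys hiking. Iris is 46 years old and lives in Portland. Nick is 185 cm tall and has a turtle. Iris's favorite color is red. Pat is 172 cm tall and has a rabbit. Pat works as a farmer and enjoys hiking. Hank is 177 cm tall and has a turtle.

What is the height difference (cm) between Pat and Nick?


|172 - 185| = 13

13


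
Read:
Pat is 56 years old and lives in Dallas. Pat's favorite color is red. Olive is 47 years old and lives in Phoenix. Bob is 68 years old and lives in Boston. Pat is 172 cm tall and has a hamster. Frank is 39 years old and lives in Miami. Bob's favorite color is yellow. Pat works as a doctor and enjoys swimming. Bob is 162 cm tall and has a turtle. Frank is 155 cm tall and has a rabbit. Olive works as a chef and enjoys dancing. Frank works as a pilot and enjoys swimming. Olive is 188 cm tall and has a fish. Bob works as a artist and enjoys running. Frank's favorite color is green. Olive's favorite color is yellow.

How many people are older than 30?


Filter: 4

4


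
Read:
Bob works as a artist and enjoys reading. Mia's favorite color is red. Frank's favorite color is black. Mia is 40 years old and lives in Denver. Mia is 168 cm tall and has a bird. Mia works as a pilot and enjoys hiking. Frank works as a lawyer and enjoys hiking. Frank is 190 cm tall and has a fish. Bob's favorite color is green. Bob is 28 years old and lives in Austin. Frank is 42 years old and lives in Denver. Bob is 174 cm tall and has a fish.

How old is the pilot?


The pilot is Mia, age 40

40


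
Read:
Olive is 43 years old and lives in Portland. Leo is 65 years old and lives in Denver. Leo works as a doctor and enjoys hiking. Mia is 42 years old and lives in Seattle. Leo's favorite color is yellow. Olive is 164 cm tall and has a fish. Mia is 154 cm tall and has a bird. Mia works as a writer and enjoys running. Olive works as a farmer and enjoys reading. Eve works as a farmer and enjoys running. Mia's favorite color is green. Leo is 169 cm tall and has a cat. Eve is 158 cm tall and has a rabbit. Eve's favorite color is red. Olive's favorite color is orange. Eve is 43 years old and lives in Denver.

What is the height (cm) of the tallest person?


Tallest: Leo at 169 cm

169


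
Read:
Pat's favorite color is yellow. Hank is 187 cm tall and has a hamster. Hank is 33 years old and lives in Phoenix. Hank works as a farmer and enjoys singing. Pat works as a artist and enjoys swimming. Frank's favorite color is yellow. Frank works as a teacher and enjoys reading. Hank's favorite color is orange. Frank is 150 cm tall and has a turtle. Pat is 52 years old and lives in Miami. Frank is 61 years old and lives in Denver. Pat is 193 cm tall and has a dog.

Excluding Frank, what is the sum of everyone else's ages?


Sum (excluding Frank): 85

85


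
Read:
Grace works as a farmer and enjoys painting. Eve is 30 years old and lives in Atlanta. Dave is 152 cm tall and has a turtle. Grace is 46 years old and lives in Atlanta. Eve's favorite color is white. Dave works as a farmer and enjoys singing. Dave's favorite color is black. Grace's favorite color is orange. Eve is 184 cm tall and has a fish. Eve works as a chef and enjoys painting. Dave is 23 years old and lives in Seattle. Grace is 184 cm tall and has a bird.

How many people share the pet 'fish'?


Count: 1

1


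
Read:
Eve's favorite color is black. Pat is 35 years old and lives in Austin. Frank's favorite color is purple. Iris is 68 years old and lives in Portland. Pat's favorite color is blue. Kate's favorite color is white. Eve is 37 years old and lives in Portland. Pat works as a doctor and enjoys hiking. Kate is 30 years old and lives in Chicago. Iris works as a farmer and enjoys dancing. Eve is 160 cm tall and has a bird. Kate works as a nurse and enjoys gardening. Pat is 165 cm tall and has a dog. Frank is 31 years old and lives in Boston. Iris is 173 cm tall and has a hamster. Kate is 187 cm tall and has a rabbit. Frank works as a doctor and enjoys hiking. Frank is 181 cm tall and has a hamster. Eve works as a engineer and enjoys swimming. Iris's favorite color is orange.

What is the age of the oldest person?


Oldest: Iris at 68

68


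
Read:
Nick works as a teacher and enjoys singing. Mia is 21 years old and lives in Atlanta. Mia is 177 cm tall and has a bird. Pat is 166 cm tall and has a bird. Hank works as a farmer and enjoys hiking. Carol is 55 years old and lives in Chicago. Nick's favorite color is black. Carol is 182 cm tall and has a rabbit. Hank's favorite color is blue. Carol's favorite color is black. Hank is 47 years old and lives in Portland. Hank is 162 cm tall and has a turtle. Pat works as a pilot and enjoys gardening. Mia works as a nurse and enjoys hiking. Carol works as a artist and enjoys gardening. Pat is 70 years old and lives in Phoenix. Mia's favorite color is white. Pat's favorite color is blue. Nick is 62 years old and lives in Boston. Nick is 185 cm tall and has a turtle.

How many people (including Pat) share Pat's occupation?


Pat is a pilot. Count = 1

1


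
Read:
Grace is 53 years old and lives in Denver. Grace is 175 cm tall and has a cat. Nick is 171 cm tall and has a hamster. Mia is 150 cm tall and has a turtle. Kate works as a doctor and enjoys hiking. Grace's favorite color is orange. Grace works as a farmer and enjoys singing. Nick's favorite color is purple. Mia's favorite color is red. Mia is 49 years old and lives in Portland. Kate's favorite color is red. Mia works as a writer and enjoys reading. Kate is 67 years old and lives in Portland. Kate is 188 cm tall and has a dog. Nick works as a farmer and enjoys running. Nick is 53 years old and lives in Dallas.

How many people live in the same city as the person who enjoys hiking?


Person with hobby hiking is Kate, city Portland. Count = 2

2


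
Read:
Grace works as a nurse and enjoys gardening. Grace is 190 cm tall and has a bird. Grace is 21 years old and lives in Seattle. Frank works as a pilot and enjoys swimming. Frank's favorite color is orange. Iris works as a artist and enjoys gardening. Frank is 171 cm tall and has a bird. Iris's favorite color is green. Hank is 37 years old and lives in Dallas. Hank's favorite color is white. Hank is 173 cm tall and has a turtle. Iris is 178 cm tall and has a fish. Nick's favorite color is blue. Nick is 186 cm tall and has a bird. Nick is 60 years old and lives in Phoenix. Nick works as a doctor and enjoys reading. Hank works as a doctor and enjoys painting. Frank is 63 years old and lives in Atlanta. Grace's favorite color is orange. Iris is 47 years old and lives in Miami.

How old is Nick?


Nick is 60 years old

60


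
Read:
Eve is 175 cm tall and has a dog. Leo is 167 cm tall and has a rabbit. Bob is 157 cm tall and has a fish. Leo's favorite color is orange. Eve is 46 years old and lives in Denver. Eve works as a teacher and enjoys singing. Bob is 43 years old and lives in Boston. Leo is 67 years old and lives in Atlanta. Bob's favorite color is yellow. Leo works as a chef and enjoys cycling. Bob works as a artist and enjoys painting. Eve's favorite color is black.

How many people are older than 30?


Filter: 3

3


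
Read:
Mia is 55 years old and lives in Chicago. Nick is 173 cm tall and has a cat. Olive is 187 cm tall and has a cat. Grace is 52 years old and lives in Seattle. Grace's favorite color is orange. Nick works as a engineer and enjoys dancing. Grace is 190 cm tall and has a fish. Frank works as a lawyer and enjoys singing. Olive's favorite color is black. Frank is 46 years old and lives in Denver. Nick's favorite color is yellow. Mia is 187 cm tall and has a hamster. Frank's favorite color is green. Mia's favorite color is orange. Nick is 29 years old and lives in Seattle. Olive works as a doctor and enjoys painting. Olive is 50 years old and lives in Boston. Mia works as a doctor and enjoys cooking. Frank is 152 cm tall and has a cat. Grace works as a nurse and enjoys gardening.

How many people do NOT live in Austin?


Not in Austin: 5

5


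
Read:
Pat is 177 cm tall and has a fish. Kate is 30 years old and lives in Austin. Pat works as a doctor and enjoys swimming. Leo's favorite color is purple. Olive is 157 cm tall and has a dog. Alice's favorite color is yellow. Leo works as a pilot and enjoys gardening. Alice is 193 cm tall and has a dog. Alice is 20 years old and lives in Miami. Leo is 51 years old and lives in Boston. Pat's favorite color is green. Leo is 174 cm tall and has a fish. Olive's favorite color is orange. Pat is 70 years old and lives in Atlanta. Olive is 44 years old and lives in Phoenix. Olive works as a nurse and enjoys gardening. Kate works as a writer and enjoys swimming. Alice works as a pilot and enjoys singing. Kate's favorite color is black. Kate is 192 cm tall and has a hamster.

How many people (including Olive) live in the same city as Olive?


Olive lives in Phoenix. Count = 1

1


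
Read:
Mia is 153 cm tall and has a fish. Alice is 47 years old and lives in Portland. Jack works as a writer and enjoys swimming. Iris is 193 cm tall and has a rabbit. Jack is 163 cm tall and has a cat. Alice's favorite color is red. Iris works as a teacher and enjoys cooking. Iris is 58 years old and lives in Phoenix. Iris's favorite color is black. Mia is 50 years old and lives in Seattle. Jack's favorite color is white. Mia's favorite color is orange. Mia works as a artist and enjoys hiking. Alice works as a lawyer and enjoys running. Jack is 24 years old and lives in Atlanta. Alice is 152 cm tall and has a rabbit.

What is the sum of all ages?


47+50+58+24 = 179

179


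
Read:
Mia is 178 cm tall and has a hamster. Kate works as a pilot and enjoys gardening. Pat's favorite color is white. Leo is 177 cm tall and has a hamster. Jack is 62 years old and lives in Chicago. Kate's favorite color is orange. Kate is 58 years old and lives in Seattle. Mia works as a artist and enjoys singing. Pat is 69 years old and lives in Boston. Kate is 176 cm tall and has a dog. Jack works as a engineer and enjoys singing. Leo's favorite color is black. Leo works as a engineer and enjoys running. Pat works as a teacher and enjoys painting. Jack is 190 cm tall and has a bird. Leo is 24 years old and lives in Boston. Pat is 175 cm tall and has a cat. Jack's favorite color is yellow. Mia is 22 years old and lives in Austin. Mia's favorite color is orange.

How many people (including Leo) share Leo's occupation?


Leo is a engineer. Count = 2

2
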